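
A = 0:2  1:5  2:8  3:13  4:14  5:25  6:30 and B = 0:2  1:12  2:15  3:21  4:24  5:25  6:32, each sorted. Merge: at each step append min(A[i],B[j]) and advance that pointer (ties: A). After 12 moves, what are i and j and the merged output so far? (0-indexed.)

i=6, j=6, merged so far=[2, 2, 5, 8, 12, 13, 14, 15, 21, 24, 25, 25]

[i=0,j=0] A[i]=2<=B[j]=2 take 2 → i++
[i=1,j=0] A[i]=5>B[j]=2 take 2 → j++
[i=1,j=1] A[i]=5<=B[j]=12 take 5 → i++
[i=2,j=1] A[i]=8<=B[j]=12 take 8 → i++
[i=3,j=1] A[i]=13>B[j]=12 take 12 → j++
[i=3,j=2] A[i]=13<=B[j]=15 take 13 → i++
[i=4,j=2] A[i]=14<=B[j]=15 take 14 → i++
[i=5,j=2] A[i]=25>B[j]=15 take 15 → j++
[i=5,j=3] A[i]=25>B[j]=21 take 21 → j++
[i=5,j=4] A[i]=25>B[j]=24 take 24 → j++
[i=5,j=5] A[i]=25<=B[j]=25 take 25 → i++
[i=6,j=5] A[i]=30>B[j]=25 take 25 → j++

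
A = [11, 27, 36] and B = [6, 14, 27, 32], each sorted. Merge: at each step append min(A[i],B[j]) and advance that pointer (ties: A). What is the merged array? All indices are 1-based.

[i=1,j=1] A[i]=11>B[j]=6 take 6 → j++
[i=1,j=2] A[i]=11<=B[j]=14 take 11 → i++
[i=2,j=2] A[i]=27>B[j]=14 take 14 → j++
[i=2,j=3] A[i]=27<=B[j]=27 take 27 → i++
[i=3,j=3] A[i]=36>B[j]=27 take 27 → j++
[i=3,j=4] A[i]=36>B[j]=32 take 32 → j++
[i=3,j=5] B done, take A[i]=36 → i++

[6, 11, 14, 27, 27, 32, 36]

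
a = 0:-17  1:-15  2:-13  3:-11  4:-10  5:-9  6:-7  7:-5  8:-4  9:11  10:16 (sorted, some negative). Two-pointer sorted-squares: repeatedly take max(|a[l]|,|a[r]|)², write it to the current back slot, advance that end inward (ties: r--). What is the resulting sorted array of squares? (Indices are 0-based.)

l=0 r=10: |-17|>|16| out[10]=289, l++
l=1 r=10: |-15|<=|16| out[9]=256, r--
l=1 r=9: |-15|>|11| out[8]=225, l++
l=2 r=9: |-13|>|11| out[7]=169, l++
l=3 r=9: |-11|<=|11| out[6]=121, r--
l=3 r=8: |-11|>|-4| out[5]=121, l++
l=4 r=8: |-10|>|-4| out[4]=100, l++
l=5 r=8: |-9|>|-4| out[3]=81, l++
l=6 r=8: |-7|>|-4| out[2]=49, l++
l=7 r=8: |-5|>|-4| out[1]=25, l++
l=8 r=8: |-4|<=|-4| out[0]=16, r--

[16, 25, 49, 81, 100, 121, 121, 169, 225, 256, 289]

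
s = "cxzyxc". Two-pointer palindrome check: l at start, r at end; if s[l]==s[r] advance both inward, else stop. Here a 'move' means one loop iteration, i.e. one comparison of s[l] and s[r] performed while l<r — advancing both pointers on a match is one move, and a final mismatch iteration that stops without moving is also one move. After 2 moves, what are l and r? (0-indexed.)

l=2, r=3

l=0 r=5: 'c'=='c', l++,r--
l=1 r=4: 'x'=='x', l++,r--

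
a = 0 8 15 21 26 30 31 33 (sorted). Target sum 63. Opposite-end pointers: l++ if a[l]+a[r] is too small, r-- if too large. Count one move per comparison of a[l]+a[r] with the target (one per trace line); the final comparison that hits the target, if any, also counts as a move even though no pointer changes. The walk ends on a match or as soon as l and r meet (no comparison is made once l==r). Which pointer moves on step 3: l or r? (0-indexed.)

l=0 r=7: 0+33=33 <63, l++
l=1 r=7: 8+33=41 <63, l++
l=2 r=7: 15+33=48 <63, l++

l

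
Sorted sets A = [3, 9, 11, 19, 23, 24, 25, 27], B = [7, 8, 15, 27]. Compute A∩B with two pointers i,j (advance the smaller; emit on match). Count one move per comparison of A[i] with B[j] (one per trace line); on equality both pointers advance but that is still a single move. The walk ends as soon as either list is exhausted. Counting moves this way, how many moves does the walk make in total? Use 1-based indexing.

11 moves

[i=1,j=1] 3<7 → i++
[i=2,j=1] 9>7 → j++
[i=2,j=2] 9>8 → j++
[i=2,j=3] 9<15 → i++
[i=3,j=3] 11<15 → i++
[i=4,j=3] 19>15 → j++
[i=4,j=4] 19<27 → i++
[i=5,j=4] 23<27 → i++
[i=6,j=4] 24<27 → i++
[i=7,j=4] 25<27 → i++
[i=8,j=4] 27==27 emit → i++,j++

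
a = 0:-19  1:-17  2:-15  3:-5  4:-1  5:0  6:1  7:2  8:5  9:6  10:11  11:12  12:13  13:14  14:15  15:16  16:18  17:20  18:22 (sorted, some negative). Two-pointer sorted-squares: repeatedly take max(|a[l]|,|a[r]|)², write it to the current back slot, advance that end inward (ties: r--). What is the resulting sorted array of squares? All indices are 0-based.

l=0 r=18: |-19|<=|22| out[18]=484, r--
l=0 r=17: |-19|<=|20| out[17]=400, r--
l=0 r=16: |-19|>|18| out[16]=361, l++
l=1 r=16: |-17|<=|18| out[15]=324, r--
l=1 r=15: |-17|>|16| out[14]=289, l++
l=2 r=15: |-15|<=|16| out[13]=256, r--
l=2 r=14: |-15|<=|15| out[12]=225, r--
l=2 r=13: |-15|>|14| out[11]=225, l++
l=3 r=13: |-5|<=|14| out[10]=196, r--
l=3 r=12: |-5|<=|13| out[9]=169, r--
l=3 r=11: |-5|<=|12| out[8]=144, r--
l=3 r=10: |-5|<=|11| out[7]=121, r--
l=3 r=9: |-5|<=|6| out[6]=36, r--
l=3 r=8: |-5|<=|5| out[5]=25, r--
l=3 r=7: |-5|>|2| out[4]=25, l++
l=4 r=7: |-1|<=|2| out[3]=4, r--
l=4 r=6: |-1|<=|1| out[2]=1, r--
l=4 r=5: |-1|>|0| out[1]=1, l++
l=5 r=5: |0|<=|0| out[0]=0, r--

[0, 1, 1, 4, 25, 25, 36, 121, 144, 169, 196, 225, 225, 256, 289, 324, 361, 400, 484]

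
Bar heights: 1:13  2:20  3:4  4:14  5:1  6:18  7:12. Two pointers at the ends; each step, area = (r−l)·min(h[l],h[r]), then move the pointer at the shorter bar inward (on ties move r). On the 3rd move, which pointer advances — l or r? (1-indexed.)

[1,7] min(13,12)*6=72 best=72 * → r--
[1,6] min(13,18)*5=65 best=72 → l++
[2,6] min(20,18)*4=72 best=72 → r--

r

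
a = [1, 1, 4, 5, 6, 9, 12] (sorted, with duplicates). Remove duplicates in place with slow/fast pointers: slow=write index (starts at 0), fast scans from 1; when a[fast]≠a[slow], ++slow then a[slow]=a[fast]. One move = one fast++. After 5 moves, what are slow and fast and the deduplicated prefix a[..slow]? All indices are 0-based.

slow=4, fast=6, prefix=[1, 4, 5, 6, 9]

(s=0,f=1) a[fast]=1=a[slow] dup → fast++
(s=0,f=2) a[fast]=4≠a[slow]=1 write a[1]=4 → slow++,fast++
(s=1,f=3) a[fast]=5≠a[slow]=4 write a[2]=5 → slow++,fast++
(s=2,f=4) a[fast]=6≠a[slow]=5 write a[3]=6 → slow++,fast++
(s=3,f=5) a[fast]=9≠a[slow]=6 write a[4]=9 → slow++,fast++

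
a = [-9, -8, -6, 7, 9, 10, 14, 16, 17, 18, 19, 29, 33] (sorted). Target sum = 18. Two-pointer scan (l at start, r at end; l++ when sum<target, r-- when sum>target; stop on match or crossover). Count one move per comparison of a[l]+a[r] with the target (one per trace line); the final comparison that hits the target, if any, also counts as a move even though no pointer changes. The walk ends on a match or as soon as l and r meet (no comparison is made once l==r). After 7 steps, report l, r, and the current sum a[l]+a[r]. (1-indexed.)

l=4, r=9, sum=24

[1,13] -9+33=24 >18 → r--
[1,12] -9+29=20 >18 → r--
[1,11] -9+19=10 <18 → l++
[2,11] -8+19=11 <18 → l++
[3,11] -6+19=13 <18 → l++
[4,11] 7+19=26 >18 → r--
[4,10] 7+18=25 >18 → r--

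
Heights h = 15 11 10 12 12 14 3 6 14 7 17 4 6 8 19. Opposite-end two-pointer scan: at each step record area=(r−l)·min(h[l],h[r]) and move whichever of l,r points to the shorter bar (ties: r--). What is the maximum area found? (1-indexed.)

max area = 210

[1,15] min(15,19)*14=210 best=210 * → l++
[2,15] min(11,19)*13=143 best=210 → l++
[3,15] min(10,19)*12=120 best=210 → l++
[4,15] min(12,19)*11=132 best=210 → l++
[5,15] min(12,19)*10=120 best=210 → l++
[6,15] min(14,19)*9=126 best=210 → l++
[7,15] min(3,19)*8=24 best=210 → l++
[8,15] min(6,19)*7=42 best=210 → l++
[9,15] min(14,19)*6=84 best=210 → l++
[10,15] min(7,19)*5=35 best=210 → l++
[11,15] min(17,19)*4=68 best=210 → l++
[12,15] min(4,19)*3=12 best=210 → l++
[13,15] min(6,19)*2=12 best=210 → l++
[14,15] min(8,19)*1=8 best=210 → l++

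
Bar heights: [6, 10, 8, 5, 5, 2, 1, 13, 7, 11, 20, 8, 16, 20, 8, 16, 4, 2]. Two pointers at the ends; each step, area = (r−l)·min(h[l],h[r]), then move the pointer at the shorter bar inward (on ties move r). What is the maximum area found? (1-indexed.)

max area = 140

l=1 r=18: min(6,2)*17=34 best=34 *, r--
l=1 r=17: min(6,4)*16=64 best=64 *, r--
l=1 r=16: min(6,16)*15=90 best=90 *, l++
l=2 r=16: min(10,16)*14=140 best=140 *, l++
l=3 r=16: min(8,16)*13=104 best=140, l++
l=4 r=16: min(5,16)*12=60 best=140, l++
l=5 r=16: min(5,16)*11=55 best=140, l++
l=6 r=16: min(2,16)*10=20 best=140, l++
l=7 r=16: min(1,16)*9=9 best=140, l++
l=8 r=16: min(13,16)*8=104 best=140, l++
l=9 r=16: min(7,16)*7=49 best=140, l++
l=10 r=16: min(11,16)*6=66 best=140, l++
l=11 r=16: min(20,16)*5=80 best=140, r--
l=11 r=15: min(20,8)*4=32 best=140, r--
l=11 r=14: min(20,20)*3=60 best=140, r--
l=11 r=13: min(20,16)*2=32 best=140, r--
l=11 r=12: min(20,8)*1=8 best=140, r--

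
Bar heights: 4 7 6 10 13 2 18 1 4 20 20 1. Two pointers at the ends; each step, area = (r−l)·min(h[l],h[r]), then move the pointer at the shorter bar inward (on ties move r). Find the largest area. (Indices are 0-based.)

max area = 78

[0,11] min(4,1)*11=11 best=11 * → r--
[0,10] min(4,20)*10=40 best=40 * → l++
[1,10] min(7,20)*9=63 best=63 * → l++
[2,10] min(6,20)*8=48 best=63 → l++
[3,10] min(10,20)*7=70 best=70 * → l++
[4,10] min(13,20)*6=78 best=78 * → l++
[5,10] min(2,20)*5=10 best=78 → l++
[6,10] min(18,20)*4=72 best=78 → l++
[7,10] min(1,20)*3=3 best=78 → l++
[8,10] min(4,20)*2=8 best=78 → l++
[9,10] min(20,20)*1=20 best=78 → r--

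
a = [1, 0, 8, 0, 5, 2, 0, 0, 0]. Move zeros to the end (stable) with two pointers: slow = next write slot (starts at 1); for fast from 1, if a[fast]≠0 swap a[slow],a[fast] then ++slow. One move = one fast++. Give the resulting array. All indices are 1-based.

[1, 8, 5, 2, 0, 0, 0, 0, 0]

(s=1,f=1) a[fast]=1≠0 swap→a[1]=1 → slow++,fast++
(s=2,f=2) a[fast]=0 → fast++
(s=2,f=3) a[fast]=8≠0 swap→a[2]=8 → slow++,fast++
(s=3,f=4) a[fast]=0 → fast++
(s=3,f=5) a[fast]=5≠0 swap→a[3]=5 → slow++,fast++
(s=4,f=6) a[fast]=2≠0 swap→a[4]=2 → slow++,fast++
(s=5,f=7) a[fast]=0 → fast++
(s=5,f=8) a[fast]=0 → fast++
(s=5,f=9) a[fast]=0 → fast++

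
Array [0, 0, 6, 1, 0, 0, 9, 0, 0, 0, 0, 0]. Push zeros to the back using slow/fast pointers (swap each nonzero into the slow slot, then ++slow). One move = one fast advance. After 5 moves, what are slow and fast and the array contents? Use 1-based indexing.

(s=1,f=1) a[fast]=0 → fast++
(s=1,f=2) a[fast]=0 → fast++
(s=1,f=3) a[fast]=6≠0 swap→a[1]=6 → slow++,fast++
(s=2,f=4) a[fast]=1≠0 swap→a[2]=1 → slow++,fast++
(s=3,f=5) a[fast]=0 → fast++

slow=3, fast=6, a=[6, 1, 0, 0, 0, 0, 9, 0, 0, 0, 0, 0]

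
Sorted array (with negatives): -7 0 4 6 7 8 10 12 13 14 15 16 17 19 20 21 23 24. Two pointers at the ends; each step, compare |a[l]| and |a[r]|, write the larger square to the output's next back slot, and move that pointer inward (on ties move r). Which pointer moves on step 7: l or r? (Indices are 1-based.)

r

[1,18] |-7|<=|24| out[18]=576 → r--
[1,17] |-7|<=|23| out[17]=529 → r--
[1,16] |-7|<=|21| out[16]=441 → r--
[1,15] |-7|<=|20| out[15]=400 → r--
[1,14] |-7|<=|19| out[14]=361 → r--
[1,13] |-7|<=|17| out[13]=289 → r--
[1,12] |-7|<=|16| out[12]=256 → r--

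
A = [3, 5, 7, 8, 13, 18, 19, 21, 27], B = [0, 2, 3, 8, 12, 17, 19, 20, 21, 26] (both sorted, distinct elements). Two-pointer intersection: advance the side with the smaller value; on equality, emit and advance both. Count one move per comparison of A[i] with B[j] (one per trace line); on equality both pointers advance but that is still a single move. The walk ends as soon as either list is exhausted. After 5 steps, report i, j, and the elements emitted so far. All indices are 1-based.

[i=1,j=1] 3>0 → j++
[i=1,j=2] 3>2 → j++
[i=1,j=3] 3==3 emit → i++,j++
[i=2,j=4] 5<8 → i++
[i=3,j=4] 7<8 → i++

i=4, j=4, emitted=[3]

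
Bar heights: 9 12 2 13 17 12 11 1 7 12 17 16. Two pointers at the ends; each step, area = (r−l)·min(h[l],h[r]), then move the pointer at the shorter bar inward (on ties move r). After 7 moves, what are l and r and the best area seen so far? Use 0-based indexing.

l=4, r=8, best area=120

l=0 r=11: min(9,16)*11=99 best=99 *, l++
l=1 r=11: min(12,16)*10=120 best=120 *, l++
l=2 r=11: min(2,16)*9=18 best=120, l++
l=3 r=11: min(13,16)*8=104 best=120, l++
l=4 r=11: min(17,16)*7=112 best=120, r--
l=4 r=10: min(17,17)*6=102 best=120, r--
l=4 r=9: min(17,12)*5=60 best=120, r--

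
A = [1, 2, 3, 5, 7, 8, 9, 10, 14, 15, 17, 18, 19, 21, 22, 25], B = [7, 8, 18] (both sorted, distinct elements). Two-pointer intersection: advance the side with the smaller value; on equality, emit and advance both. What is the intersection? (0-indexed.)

i=0 j=0: 1<7, i++
i=1 j=0: 2<7, i++
i=2 j=0: 3<7, i++
i=3 j=0: 5<7, i++
i=4 j=0: 7==7 emit, i++,j++
i=5 j=1: 8==8 emit, i++,j++
i=6 j=2: 9<18, i++
i=7 j=2: 10<18, i++
i=8 j=2: 14<18, i++
i=9 j=2: 15<18, i++
i=10 j=2: 17<18, i++
i=11 j=2: 18==18 emit, i++,j++

intersection = [7, 8, 18]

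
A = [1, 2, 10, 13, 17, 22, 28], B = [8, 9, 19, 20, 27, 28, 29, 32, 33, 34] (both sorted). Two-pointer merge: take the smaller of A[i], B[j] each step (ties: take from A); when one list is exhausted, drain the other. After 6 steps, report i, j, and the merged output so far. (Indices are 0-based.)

i=4, j=2, merged so far=[1, 2, 8, 9, 10, 13]

i=0 j=0: A[i]=1<=B[j]=8 take 1, i++
i=1 j=0: A[i]=2<=B[j]=8 take 2, i++
i=2 j=0: A[i]=10>B[j]=8 take 8, j++
i=2 j=1: A[i]=10>B[j]=9 take 9, j++
i=2 j=2: A[i]=10<=B[j]=19 take 10, i++
i=3 j=2: A[i]=13<=B[j]=19 take 13, i++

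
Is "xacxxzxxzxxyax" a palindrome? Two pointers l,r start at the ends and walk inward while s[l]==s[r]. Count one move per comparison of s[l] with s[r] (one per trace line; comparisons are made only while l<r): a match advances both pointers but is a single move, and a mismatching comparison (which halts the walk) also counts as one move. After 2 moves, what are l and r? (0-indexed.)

[0,13] 'x'=='x' → l++,r--
[1,12] 'a'=='a' → l++,r--

l=2, r=11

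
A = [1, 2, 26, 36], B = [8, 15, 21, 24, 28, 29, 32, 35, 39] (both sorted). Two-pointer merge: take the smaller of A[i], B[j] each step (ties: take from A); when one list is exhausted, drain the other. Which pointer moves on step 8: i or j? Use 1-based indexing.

i=1 j=1: A[i]=1<=B[j]=8 take 1, i++
i=2 j=1: A[i]=2<=B[j]=8 take 2, i++
i=3 j=1: A[i]=26>B[j]=8 take 8, j++
i=3 j=2: A[i]=26>B[j]=15 take 15, j++
i=3 j=3: A[i]=26>B[j]=21 take 21, j++
i=3 j=4: A[i]=26>B[j]=24 take 24, j++
i=3 j=5: A[i]=26<=B[j]=28 take 26, i++
i=4 j=5: A[i]=36>B[j]=28 take 28, j++

j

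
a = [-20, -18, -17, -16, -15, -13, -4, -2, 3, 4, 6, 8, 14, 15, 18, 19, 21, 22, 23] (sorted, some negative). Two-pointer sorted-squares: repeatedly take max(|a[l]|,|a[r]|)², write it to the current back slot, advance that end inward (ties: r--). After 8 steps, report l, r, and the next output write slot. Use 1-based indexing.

l=4, r=14, next write slot=11

[1,19] |-20|<=|23| out[19]=529 → r--
[1,18] |-20|<=|22| out[18]=484 → r--
[1,17] |-20|<=|21| out[17]=441 → r--
[1,16] |-20|>|19| out[16]=400 → l++
[2,16] |-18|<=|19| out[15]=361 → r--
[2,15] |-18|<=|18| out[14]=324 → r--
[2,14] |-18|>|15| out[13]=324 → l++
[3,14] |-17|>|15| out[12]=289 → l++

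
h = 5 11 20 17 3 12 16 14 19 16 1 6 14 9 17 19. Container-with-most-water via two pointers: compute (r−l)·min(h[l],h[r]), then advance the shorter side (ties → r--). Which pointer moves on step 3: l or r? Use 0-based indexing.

r

[0,15] min(5,19)*15=75 best=75 * → l++
[1,15] min(11,19)*14=154 best=154 * → l++
[2,15] min(20,19)*13=247 best=247 * → r--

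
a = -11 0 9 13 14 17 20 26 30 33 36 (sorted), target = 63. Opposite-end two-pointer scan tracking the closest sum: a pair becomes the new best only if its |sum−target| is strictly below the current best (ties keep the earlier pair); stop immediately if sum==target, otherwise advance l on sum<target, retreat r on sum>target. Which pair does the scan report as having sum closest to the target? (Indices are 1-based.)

pair (30, 33) with sum 63 (|Δ|=0)

l=1 r=11: -11+36=25 d=38 *, l++
l=2 r=11: 0+36=36 d=27 *, l++
l=3 r=11: 9+36=45 d=18 *, l++
l=4 r=11: 13+36=49 d=14 *, l++
l=5 r=11: 14+36=50 d=13 *, l++
l=6 r=11: 17+36=53 d=10 *, l++
l=7 r=11: 20+36=56 d=7 *, l++
l=8 r=11: 26+36=62 d=1 *, l++
l=9 r=11: 30+36=66 d=3, r--
l=9 r=10: 30+33=63 d=0 *, stop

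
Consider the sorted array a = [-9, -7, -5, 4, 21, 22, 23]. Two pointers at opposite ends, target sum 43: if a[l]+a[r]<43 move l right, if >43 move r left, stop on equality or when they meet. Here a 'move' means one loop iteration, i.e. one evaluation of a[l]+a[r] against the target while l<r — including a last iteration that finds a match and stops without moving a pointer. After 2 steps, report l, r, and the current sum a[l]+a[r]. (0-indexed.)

l=2, r=6, sum=18

l=0 r=6: -9+23=14 <43, l++
l=1 r=6: -7+23=16 <43, l++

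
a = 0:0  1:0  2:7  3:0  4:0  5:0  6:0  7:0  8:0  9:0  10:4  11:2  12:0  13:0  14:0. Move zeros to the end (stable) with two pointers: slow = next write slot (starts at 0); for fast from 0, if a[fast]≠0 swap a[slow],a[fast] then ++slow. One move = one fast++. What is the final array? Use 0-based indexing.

slow=0 fast=0: a[fast]=0, fast++
slow=0 fast=1: a[fast]=0, fast++
slow=0 fast=2: a[fast]=7≠0 swap→a[0]=7, slow++,fast++
slow=1 fast=3: a[fast]=0, fast++
slow=1 fast=4: a[fast]=0, fast++
slow=1 fast=5: a[fast]=0, fast++
slow=1 fast=6: a[fast]=0, fast++
slow=1 fast=7: a[fast]=0, fast++
slow=1 fast=8: a[fast]=0, fast++
slow=1 fast=9: a[fast]=0, fast++
slow=1 fast=10: a[fast]=4≠0 swap→a[1]=4, slow++,fast++
slow=2 fast=11: a[fast]=2≠0 swap→a[2]=2, slow++,fast++
slow=3 fast=12: a[fast]=0, fast++
slow=3 fast=13: a[fast]=0, fast++
slow=3 fast=14: a[fast]=0, fast++

[7, 4, 2, 0, 0, 0, 0, 0, 0, 0, 0, 0, 0, 0, 0]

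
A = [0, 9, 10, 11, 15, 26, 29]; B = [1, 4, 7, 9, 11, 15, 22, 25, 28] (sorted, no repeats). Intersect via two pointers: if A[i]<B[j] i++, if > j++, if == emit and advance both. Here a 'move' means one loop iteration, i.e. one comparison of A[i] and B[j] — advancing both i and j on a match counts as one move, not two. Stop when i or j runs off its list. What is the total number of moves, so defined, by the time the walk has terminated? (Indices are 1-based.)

12 moves

[i=1,j=1] 0<1 → i++
[i=2,j=1] 9>1 → j++
[i=2,j=2] 9>4 → j++
[i=2,j=3] 9>7 → j++
[i=2,j=4] 9==9 emit → i++,j++
[i=3,j=5] 10<11 → i++
[i=4,j=5] 11==11 emit → i++,j++
[i=5,j=6] 15==15 emit → i++,j++
[i=6,j=7] 26>22 → j++
[i=6,j=8] 26>25 → j++
[i=6,j=9] 26<28 → i++
[i=7,j=9] 29>28 → j++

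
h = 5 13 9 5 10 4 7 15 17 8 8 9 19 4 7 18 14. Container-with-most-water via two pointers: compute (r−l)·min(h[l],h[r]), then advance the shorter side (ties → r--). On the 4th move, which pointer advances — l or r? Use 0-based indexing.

l

l=0 r=16: min(5,14)*16=80 best=80 *, l++
l=1 r=16: min(13,14)*15=195 best=195 *, l++
l=2 r=16: min(9,14)*14=126 best=195, l++
l=3 r=16: min(5,14)*13=65 best=195, l++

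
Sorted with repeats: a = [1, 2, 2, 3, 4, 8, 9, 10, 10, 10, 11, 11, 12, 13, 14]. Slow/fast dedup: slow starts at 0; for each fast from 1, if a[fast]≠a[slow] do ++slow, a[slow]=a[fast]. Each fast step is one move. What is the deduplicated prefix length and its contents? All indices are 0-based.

length 11; prefix = [1, 2, 3, 4, 8, 9, 10, 11, 12, 13, 14]

slow=0 fast=1: a[fast]=2≠a[slow]=1 write a[1]=2, slow++,fast++
slow=1 fast=2: a[fast]=2=a[slow] dup, fast++
slow=1 fast=3: a[fast]=3≠a[slow]=2 write a[2]=3, slow++,fast++
slow=2 fast=4: a[fast]=4≠a[slow]=3 write a[3]=4, slow++,fast++
slow=3 fast=5: a[fast]=8≠a[slow]=4 write a[4]=8, slow++,fast++
slow=4 fast=6: a[fast]=9≠a[slow]=8 write a[5]=9, slow++,fast++
slow=5 fast=7: a[fast]=10≠a[slow]=9 write a[6]=10, slow++,fast++
slow=6 fast=8: a[fast]=10=a[slow] dup, fast++
slow=6 fast=9: a[fast]=10=a[slow] dup, fast++
slow=6 fast=10: a[fast]=11≠a[slow]=10 write a[7]=11, slow++,fast++
slow=7 fast=11: a[fast]=11=a[slow] dup, fast++
slow=7 fast=12: a[fast]=12≠a[slow]=11 write a[8]=12, slow++,fast++
slow=8 fast=13: a[fast]=13≠a[slow]=12 write a[9]=13, slow++,fast++
slow=9 fast=14: a[fast]=14≠a[slow]=13 write a[10]=14, slow++,fast++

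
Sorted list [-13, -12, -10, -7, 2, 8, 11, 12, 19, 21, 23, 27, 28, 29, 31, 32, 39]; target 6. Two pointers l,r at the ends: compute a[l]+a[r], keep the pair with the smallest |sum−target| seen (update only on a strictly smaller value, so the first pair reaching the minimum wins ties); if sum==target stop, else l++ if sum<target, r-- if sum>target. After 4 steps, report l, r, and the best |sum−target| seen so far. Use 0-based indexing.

l=0, r=12, best |Δ|=10

[0,16] -13+39=26 d=20 * → r--
[0,15] -13+32=19 d=13 * → r--
[0,14] -13+31=18 d=12 * → r--
[0,13] -13+29=16 d=10 * → r--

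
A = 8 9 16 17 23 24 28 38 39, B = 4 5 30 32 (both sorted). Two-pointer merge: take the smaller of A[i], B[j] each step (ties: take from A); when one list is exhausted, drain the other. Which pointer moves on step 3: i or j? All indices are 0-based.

i

[i=0,j=0] A[i]=8>B[j]=4 take 4 → j++
[i=0,j=1] A[i]=8>B[j]=5 take 5 → j++
[i=0,j=2] A[i]=8<=B[j]=30 take 8 → i++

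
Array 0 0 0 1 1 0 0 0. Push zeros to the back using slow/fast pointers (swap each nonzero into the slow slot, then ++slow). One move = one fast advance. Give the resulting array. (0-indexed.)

[1, 1, 0, 0, 0, 0, 0, 0]

(s=0,f=0) a[fast]=0 → fast++
(s=0,f=1) a[fast]=0 → fast++
(s=0,f=2) a[fast]=0 → fast++
(s=0,f=3) a[fast]=1≠0 swap→a[0]=1 → slow++,fast++
(s=1,f=4) a[fast]=1≠0 swap→a[1]=1 → slow++,fast++
(s=2,f=5) a[fast]=0 → fast++
(s=2,f=6) a[fast]=0 → fast++
(s=2,f=7) a[fast]=0 → fast++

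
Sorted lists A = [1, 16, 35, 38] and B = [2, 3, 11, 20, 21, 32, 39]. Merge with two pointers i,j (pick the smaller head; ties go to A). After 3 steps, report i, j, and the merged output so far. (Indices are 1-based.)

[i=1,j=1] A[i]=1<=B[j]=2 take 1 → i++
[i=2,j=1] A[i]=16>B[j]=2 take 2 → j++
[i=2,j=2] A[i]=16>B[j]=3 take 3 → j++

i=2, j=3, merged so far=[1, 2, 3]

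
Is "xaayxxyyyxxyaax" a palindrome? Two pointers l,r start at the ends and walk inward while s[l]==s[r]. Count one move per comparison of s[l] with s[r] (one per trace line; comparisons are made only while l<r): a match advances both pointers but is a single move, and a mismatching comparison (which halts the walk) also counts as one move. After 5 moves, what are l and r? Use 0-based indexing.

l=0 r=14: 'x'=='x', l++,r--
l=1 r=13: 'a'=='a', l++,r--
l=2 r=12: 'a'=='a', l++,r--
l=3 r=11: 'y'=='y', l++,r--
l=4 r=10: 'x'=='x', l++,r--

l=5, r=9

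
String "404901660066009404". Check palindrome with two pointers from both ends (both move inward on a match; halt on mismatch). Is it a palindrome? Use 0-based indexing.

l=0 r=17: '4'=='4', l++,r--
l=1 r=16: '0'=='0', l++,r--
l=2 r=15: '4'=='4', l++,r--
l=3 r=14: '9'=='9', l++,r--
l=4 r=13: '0'=='0', l++,r--
l=5 r=12: '1'!='0', stop

not a palindrome (mismatch at 5,12)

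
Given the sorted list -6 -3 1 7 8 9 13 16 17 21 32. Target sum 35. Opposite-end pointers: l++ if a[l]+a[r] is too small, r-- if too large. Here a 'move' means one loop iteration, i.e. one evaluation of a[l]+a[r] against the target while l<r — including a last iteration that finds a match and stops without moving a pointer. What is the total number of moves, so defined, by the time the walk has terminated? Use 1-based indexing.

[1,11] -6+32=26 <35 → l++
[2,11] -3+32=29 <35 → l++
[3,11] 1+32=33 <35 → l++
[4,11] 7+32=39 >35 → r--
[4,10] 7+21=28 <35 → l++
[5,10] 8+21=29 <35 → l++
[6,10] 9+21=30 <35 → l++
[7,10] 13+21=34 <35 → l++
[8,10] 16+21=37 >35 → r--
[8,9] 16+17=33 <35 → l++

10 moves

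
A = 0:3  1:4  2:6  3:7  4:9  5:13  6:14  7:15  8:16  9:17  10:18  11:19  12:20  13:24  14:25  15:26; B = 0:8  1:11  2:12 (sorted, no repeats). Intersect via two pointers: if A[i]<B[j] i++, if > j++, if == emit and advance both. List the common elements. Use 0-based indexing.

i=0 j=0: 3<8, i++
i=1 j=0: 4<8, i++
i=2 j=0: 6<8, i++
i=3 j=0: 7<8, i++
i=4 j=0: 9>8, j++
i=4 j=1: 9<11, i++
i=5 j=1: 13>11, j++
i=5 j=2: 13>12, j++

intersection = []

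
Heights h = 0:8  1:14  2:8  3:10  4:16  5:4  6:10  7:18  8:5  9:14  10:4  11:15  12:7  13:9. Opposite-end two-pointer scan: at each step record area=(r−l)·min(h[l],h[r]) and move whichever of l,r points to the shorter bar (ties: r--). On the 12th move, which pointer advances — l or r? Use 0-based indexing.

[0,13] min(8,9)*13=104 best=104 * → l++
[1,13] min(14,9)*12=108 best=108 * → r--
[1,12] min(14,7)*11=77 best=108 → r--
[1,11] min(14,15)*10=140 best=140 * → l++
[2,11] min(8,15)*9=72 best=140 → l++
[3,11] min(10,15)*8=80 best=140 → l++
[4,11] min(16,15)*7=105 best=140 → r--
[4,10] min(16,4)*6=24 best=140 → r--
[4,9] min(16,14)*5=70 best=140 → r--
[4,8] min(16,5)*4=20 best=140 → r--
[4,7] min(16,18)*3=48 best=140 → l++
[5,7] min(4,18)*2=8 best=140 → l++

l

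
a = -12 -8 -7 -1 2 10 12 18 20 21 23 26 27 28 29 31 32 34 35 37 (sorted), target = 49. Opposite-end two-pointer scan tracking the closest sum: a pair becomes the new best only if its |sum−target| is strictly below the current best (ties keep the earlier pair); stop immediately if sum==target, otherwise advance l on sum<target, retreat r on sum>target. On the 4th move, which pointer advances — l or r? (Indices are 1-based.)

l=1 r=20: -12+37=25 d=24 *, l++
l=2 r=20: -8+37=29 d=20 *, l++
l=3 r=20: -7+37=30 d=19 *, l++
l=4 r=20: -1+37=36 d=13 *, l++

l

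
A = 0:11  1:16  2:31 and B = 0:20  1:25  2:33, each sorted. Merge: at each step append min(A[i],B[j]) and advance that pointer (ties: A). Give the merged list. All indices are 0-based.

i=0 j=0: A[i]=11<=B[j]=20 take 11, i++
i=1 j=0: A[i]=16<=B[j]=20 take 16, i++
i=2 j=0: A[i]=31>B[j]=20 take 20, j++
i=2 j=1: A[i]=31>B[j]=25 take 25, j++
i=2 j=2: A[i]=31<=B[j]=33 take 31, i++
i=3 j=2: A done, take B[j]=33, j++

[11, 16, 20, 25, 31, 33]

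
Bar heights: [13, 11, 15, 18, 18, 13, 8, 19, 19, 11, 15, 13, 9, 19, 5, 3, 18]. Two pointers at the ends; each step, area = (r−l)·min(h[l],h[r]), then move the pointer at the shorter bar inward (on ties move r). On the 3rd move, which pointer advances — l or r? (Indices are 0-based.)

l

[0,16] min(13,18)*16=208 best=208 * → l++
[1,16] min(11,18)*15=165 best=208 → l++
[2,16] min(15,18)*14=210 best=210 * → l++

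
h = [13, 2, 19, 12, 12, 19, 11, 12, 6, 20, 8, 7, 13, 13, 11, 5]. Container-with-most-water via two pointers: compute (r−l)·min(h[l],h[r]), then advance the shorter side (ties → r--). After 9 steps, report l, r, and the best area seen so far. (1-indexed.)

[1,16] min(13,5)*15=75 best=75 * → r--
[1,15] min(13,11)*14=154 best=154 * → r--
[1,14] min(13,13)*13=169 best=169 * → r--
[1,13] min(13,13)*12=156 best=169 → r--
[1,12] min(13,7)*11=77 best=169 → r--
[1,11] min(13,8)*10=80 best=169 → r--
[1,10] min(13,20)*9=117 best=169 → l++
[2,10] min(2,20)*8=16 best=169 → l++
[3,10] min(19,20)*7=133 best=169 → l++

l=4, r=10, best area=169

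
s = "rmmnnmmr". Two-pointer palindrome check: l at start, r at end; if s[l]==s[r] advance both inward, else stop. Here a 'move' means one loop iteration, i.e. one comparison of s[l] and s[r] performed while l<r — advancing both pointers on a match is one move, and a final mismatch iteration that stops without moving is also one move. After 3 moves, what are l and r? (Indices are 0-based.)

[0,7] 'r'=='r' → l++,r--
[1,6] 'm'=='m' → l++,r--
[2,5] 'm'=='m' → l++,r--

l=3, r=4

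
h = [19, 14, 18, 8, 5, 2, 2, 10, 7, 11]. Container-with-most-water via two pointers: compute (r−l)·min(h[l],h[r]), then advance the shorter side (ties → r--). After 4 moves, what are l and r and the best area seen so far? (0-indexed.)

l=0, r=5, best area=99

l=0 r=9: min(19,11)*9=99 best=99 *, r--
l=0 r=8: min(19,7)*8=56 best=99, r--
l=0 r=7: min(19,10)*7=70 best=99, r--
l=0 r=6: min(19,2)*6=12 best=99, r--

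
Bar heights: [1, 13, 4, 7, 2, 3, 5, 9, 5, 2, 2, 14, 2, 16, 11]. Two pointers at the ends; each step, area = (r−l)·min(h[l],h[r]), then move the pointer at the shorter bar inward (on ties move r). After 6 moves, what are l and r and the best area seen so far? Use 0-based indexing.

l=5, r=13, best area=156

[0,14] min(1,11)*14=14 best=14 * → l++
[1,14] min(13,11)*13=143 best=143 * → r--
[1,13] min(13,16)*12=156 best=156 * → l++
[2,13] min(4,16)*11=44 best=156 → l++
[3,13] min(7,16)*10=70 best=156 → l++
[4,13] min(2,16)*9=18 best=156 → l++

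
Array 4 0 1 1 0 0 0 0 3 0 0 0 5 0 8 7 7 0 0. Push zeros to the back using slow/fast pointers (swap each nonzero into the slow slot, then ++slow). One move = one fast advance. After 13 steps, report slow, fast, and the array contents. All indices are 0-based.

(s=0,f=0) a[fast]=4≠0 swap→a[0]=4 → slow++,fast++
(s=1,f=1) a[fast]=0 → fast++
(s=1,f=2) a[fast]=1≠0 swap→a[1]=1 → slow++,fast++
(s=2,f=3) a[fast]=1≠0 swap→a[2]=1 → slow++,fast++
(s=3,f=4) a[fast]=0 → fast++
(s=3,f=5) a[fast]=0 → fast++
(s=3,f=6) a[fast]=0 → fast++
(s=3,f=7) a[fast]=0 → fast++
(s=3,f=8) a[fast]=3≠0 swap→a[3]=3 → slow++,fast++
(s=4,f=9) a[fast]=0 → fast++
(s=4,f=10) a[fast]=0 → fast++
(s=4,f=11) a[fast]=0 → fast++
(s=4,f=12) a[fast]=5≠0 swap→a[4]=5 → slow++,fast++

slow=5, fast=13, a=[4, 1, 1, 3, 5, 0, 0, 0, 0, 0, 0, 0, 0, 0, 8, 7, 7, 0, 0]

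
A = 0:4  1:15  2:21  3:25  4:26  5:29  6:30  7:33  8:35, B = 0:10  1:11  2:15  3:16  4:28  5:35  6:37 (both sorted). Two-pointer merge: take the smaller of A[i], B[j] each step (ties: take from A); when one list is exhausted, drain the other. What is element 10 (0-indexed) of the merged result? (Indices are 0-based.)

i=0 j=0: A[i]=4<=B[j]=10 take 4, i++
i=1 j=0: A[i]=15>B[j]=10 take 10, j++
i=1 j=1: A[i]=15>B[j]=11 take 11, j++
i=1 j=2: A[i]=15<=B[j]=15 take 15, i++
i=2 j=2: A[i]=21>B[j]=15 take 15, j++
i=2 j=3: A[i]=21>B[j]=16 take 16, j++
i=2 j=4: A[i]=21<=B[j]=28 take 21, i++
i=3 j=4: A[i]=25<=B[j]=28 take 25, i++
i=4 j=4: A[i]=26<=B[j]=28 take 26, i++
i=5 j=4: A[i]=29>B[j]=28 take 28, j++
i=5 j=5: A[i]=29<=B[j]=35 take 29, i++
i=6 j=5: A[i]=30<=B[j]=35 take 30, i++
i=7 j=5: A[i]=33<=B[j]=35 take 33, i++
i=8 j=5: A[i]=35<=B[j]=35 take 35, i++
i=9 j=5: A done, take B[j]=35, j++
i=9 j=6: A done, take B[j]=37, j++

merged[10] = 29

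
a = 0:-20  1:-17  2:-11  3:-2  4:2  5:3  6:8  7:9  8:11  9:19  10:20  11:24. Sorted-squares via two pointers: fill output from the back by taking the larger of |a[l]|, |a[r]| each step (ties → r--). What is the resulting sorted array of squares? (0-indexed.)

[4, 4, 9, 64, 81, 121, 121, 289, 361, 400, 400, 576]

[0,11] |-20|<=|24| out[11]=576 → r--
[0,10] |-20|<=|20| out[10]=400 → r--
[0,9] |-20|>|19| out[9]=400 → l++
[1,9] |-17|<=|19| out[8]=361 → r--
[1,8] |-17|>|11| out[7]=289 → l++
[2,8] |-11|<=|11| out[6]=121 → r--
[2,7] |-11|>|9| out[5]=121 → l++
[3,7] |-2|<=|9| out[4]=81 → r--
[3,6] |-2|<=|8| out[3]=64 → r--
[3,5] |-2|<=|3| out[2]=9 → r--
[3,4] |-2|<=|2| out[1]=4 → r--
[3,3] |-2|<=|-2| out[0]=4 → r--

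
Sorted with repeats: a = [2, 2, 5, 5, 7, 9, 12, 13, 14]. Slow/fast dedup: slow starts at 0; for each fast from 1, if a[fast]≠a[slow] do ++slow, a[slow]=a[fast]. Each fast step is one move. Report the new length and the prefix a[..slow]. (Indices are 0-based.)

length 7; prefix = [2, 5, 7, 9, 12, 13, 14]

(s=0,f=1) a[fast]=2=a[slow] dup → fast++
(s=0,f=2) a[fast]=5≠a[slow]=2 write a[1]=5 → slow++,fast++
(s=1,f=3) a[fast]=5=a[slow] dup → fast++
(s=1,f=4) a[fast]=7≠a[slow]=5 write a[2]=7 → slow++,fast++
(s=2,f=5) a[fast]=9≠a[slow]=7 write a[3]=9 → slow++,fast++
(s=3,f=6) a[fast]=12≠a[slow]=9 write a[4]=12 → slow++,fast++
(s=4,f=7) a[fast]=13≠a[slow]=12 write a[5]=13 → slow++,fast++
(s=5,f=8) a[fast]=14≠a[slow]=13 write a[6]=14 → slow++,fast++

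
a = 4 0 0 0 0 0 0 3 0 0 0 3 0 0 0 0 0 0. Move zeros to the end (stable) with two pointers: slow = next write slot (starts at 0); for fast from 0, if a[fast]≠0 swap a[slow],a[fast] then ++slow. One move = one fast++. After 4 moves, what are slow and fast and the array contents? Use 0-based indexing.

slow=1, fast=4, a=[4, 0, 0, 0, 0, 0, 0, 3, 0, 0, 0, 3, 0, 0, 0, 0, 0, 0]

slow=0 fast=0: a[fast]=4≠0 swap→a[0]=4, slow++,fast++
slow=1 fast=1: a[fast]=0, fast++
slow=1 fast=2: a[fast]=0, fast++
slow=1 fast=3: a[fast]=0, fast++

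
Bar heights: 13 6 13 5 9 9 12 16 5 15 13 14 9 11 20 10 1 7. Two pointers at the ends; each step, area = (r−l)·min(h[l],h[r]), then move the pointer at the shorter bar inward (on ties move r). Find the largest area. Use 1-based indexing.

[1,18] min(13,7)*17=119 best=119 * → r--
[1,17] min(13,1)*16=16 best=119 → r--
[1,16] min(13,10)*15=150 best=150 * → r--
[1,15] min(13,20)*14=182 best=182 * → l++
[2,15] min(6,20)*13=78 best=182 → l++
[3,15] min(13,20)*12=156 best=182 → l++
[4,15] min(5,20)*11=55 best=182 → l++
[5,15] min(9,20)*10=90 best=182 → l++
[6,15] min(9,20)*9=81 best=182 → l++
[7,15] min(12,20)*8=96 best=182 → l++
[8,15] min(16,20)*7=112 best=182 → l++
[9,15] min(5,20)*6=30 best=182 → l++
[10,15] min(15,20)*5=75 best=182 → l++
[11,15] min(13,20)*4=52 best=182 → l++
[12,15] min(14,20)*3=42 best=182 → l++
[13,15] min(9,20)*2=18 best=182 → l++
[14,15] min(11,20)*1=11 best=182 → l++

max area = 182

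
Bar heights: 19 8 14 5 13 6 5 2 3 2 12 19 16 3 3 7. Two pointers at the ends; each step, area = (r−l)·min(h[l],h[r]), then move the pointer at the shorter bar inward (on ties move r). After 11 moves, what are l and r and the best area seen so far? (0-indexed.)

l=0, r=4, best area=209

[0,15] min(19,7)*15=105 best=105 * → r--
[0,14] min(19,3)*14=42 best=105 → r--
[0,13] min(19,3)*13=39 best=105 → r--
[0,12] min(19,16)*12=192 best=192 * → r--
[0,11] min(19,19)*11=209 best=209 * → r--
[0,10] min(19,12)*10=120 best=209 → r--
[0,9] min(19,2)*9=18 best=209 → r--
[0,8] min(19,3)*8=24 best=209 → r--
[0,7] min(19,2)*7=14 best=209 → r--
[0,6] min(19,5)*6=30 best=209 → r--
[0,5] min(19,6)*5=30 best=209 → r--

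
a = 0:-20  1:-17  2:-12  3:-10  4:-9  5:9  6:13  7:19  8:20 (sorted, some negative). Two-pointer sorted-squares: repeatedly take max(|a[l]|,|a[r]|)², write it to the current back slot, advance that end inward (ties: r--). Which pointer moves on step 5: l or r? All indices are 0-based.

l=0 r=8: |-20|<=|20| out[8]=400, r--
l=0 r=7: |-20|>|19| out[7]=400, l++
l=1 r=7: |-17|<=|19| out[6]=361, r--
l=1 r=6: |-17|>|13| out[5]=289, l++
l=2 r=6: |-12|<=|13| out[4]=169, r--

r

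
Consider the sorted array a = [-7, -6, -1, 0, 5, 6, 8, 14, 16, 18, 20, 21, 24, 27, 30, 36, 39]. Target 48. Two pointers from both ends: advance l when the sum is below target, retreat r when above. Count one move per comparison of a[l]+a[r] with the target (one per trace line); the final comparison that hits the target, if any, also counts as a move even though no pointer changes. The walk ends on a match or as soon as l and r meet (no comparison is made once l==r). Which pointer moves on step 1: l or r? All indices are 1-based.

[1,17] -7+39=32 <48 → l++

l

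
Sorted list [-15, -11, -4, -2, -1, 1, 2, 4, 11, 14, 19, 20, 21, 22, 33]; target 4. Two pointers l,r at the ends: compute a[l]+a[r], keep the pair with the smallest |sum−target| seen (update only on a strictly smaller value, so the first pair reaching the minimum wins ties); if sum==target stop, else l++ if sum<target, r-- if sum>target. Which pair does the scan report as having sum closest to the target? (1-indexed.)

[1,15] -15+33=18 d=14 * → r--
[1,14] -15+22=7 d=3 * → r--
[1,13] -15+21=6 d=2 * → r--
[1,12] -15+20=5 d=1 * → r--
[1,11] -15+19=4 d=0 * → stop

pair (-15, 19) with sum 4 (|Δ|=0)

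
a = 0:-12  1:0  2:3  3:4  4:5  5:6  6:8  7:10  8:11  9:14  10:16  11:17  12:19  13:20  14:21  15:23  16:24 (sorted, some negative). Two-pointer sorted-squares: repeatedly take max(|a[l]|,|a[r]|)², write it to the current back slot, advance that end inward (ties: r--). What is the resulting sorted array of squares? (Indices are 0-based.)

l=0 r=16: |-12|<=|24| out[16]=576, r--
l=0 r=15: |-12|<=|23| out[15]=529, r--
l=0 r=14: |-12|<=|21| out[14]=441, r--
l=0 r=13: |-12|<=|20| out[13]=400, r--
l=0 r=12: |-12|<=|19| out[12]=361, r--
l=0 r=11: |-12|<=|17| out[11]=289, r--
l=0 r=10: |-12|<=|16| out[10]=256, r--
l=0 r=9: |-12|<=|14| out[9]=196, r--
l=0 r=8: |-12|>|11| out[8]=144, l++
l=1 r=8: |0|<=|11| out[7]=121, r--
l=1 r=7: |0|<=|10| out[6]=100, r--
l=1 r=6: |0|<=|8| out[5]=64, r--
l=1 r=5: |0|<=|6| out[4]=36, r--
l=1 r=4: |0|<=|5| out[3]=25, r--
l=1 r=3: |0|<=|4| out[2]=16, r--
l=1 r=2: |0|<=|3| out[1]=9, r--
l=1 r=1: |0|<=|0| out[0]=0, r--

[0, 9, 16, 25, 36, 64, 100, 121, 144, 196, 256, 289, 361, 400, 441, 529, 576]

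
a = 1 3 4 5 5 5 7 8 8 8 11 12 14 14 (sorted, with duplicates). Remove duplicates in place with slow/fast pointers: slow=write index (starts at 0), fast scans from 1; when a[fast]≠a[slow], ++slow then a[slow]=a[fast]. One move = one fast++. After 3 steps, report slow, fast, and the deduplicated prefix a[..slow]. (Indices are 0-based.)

(s=0,f=1) a[fast]=3≠a[slow]=1 write a[1]=3 → slow++,fast++
(s=1,f=2) a[fast]=4≠a[slow]=3 write a[2]=4 → slow++,fast++
(s=2,f=3) a[fast]=5≠a[slow]=4 write a[3]=5 → slow++,fast++

slow=3, fast=4, prefix=[1, 3, 4, 5]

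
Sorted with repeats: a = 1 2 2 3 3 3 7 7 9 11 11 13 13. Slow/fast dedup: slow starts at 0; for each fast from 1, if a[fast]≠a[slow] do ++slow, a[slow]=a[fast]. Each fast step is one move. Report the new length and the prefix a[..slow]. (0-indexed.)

slow=0 fast=1: a[fast]=2≠a[slow]=1 write a[1]=2, slow++,fast++
slow=1 fast=2: a[fast]=2=a[slow] dup, fast++
slow=1 fast=3: a[fast]=3≠a[slow]=2 write a[2]=3, slow++,fast++
slow=2 fast=4: a[fast]=3=a[slow] dup, fast++
slow=2 fast=5: a[fast]=3=a[slow] dup, fast++
slow=2 fast=6: a[fast]=7≠a[slow]=3 write a[3]=7, slow++,fast++
slow=3 fast=7: a[fast]=7=a[slow] dup, fast++
slow=3 fast=8: a[fast]=9≠a[slow]=7 write a[4]=9, slow++,fast++
slow=4 fast=9: a[fast]=11≠a[slow]=9 write a[5]=11, slow++,fast++
slow=5 fast=10: a[fast]=11=a[slow] dup, fast++
slow=5 fast=11: a[fast]=13≠a[slow]=11 write a[6]=13, slow++,fast++
slow=6 fast=12: a[fast]=13=a[slow] dup, fast++

length 7; prefix = [1, 2, 3, 7, 9, 11, 13]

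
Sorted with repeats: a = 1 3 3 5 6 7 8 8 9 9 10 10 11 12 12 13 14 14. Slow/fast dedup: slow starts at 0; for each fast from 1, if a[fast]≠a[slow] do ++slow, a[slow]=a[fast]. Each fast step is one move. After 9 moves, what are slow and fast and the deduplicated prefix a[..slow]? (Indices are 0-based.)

slow=6, fast=10, prefix=[1, 3, 5, 6, 7, 8, 9]

slow=0 fast=1: a[fast]=3≠a[slow]=1 write a[1]=3, slow++,fast++
slow=1 fast=2: a[fast]=3=a[slow] dup, fast++
slow=1 fast=3: a[fast]=5≠a[slow]=3 write a[2]=5, slow++,fast++
slow=2 fast=4: a[fast]=6≠a[slow]=5 write a[3]=6, slow++,fast++
slow=3 fast=5: a[fast]=7≠a[slow]=6 write a[4]=7, slow++,fast++
slow=4 fast=6: a[fast]=8≠a[slow]=7 write a[5]=8, slow++,fast++
slow=5 fast=7: a[fast]=8=a[slow] dup, fast++
slow=5 fast=8: a[fast]=9≠a[slow]=8 write a[6]=9, slow++,fast++
slow=6 fast=9: a[fast]=9=a[slow] dup, fast++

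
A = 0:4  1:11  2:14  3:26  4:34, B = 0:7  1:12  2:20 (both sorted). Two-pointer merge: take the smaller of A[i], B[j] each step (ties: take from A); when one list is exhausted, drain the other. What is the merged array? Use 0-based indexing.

[i=0,j=0] A[i]=4<=B[j]=7 take 4 → i++
[i=1,j=0] A[i]=11>B[j]=7 take 7 → j++
[i=1,j=1] A[i]=11<=B[j]=12 take 11 → i++
[i=2,j=1] A[i]=14>B[j]=12 take 12 → j++
[i=2,j=2] A[i]=14<=B[j]=20 take 14 → i++
[i=3,j=2] A[i]=26>B[j]=20 take 20 → j++
[i=3,j=3] B done, take A[i]=26 → i++
[i=4,j=3] B done, take A[i]=34 → i++

[4, 7, 11, 12, 14, 20, 26, 34]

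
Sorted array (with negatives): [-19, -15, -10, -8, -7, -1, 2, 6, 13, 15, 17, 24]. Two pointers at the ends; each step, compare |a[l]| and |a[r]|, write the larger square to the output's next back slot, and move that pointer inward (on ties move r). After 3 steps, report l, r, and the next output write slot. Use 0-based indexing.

l=1, r=9, next write slot=8

[0,11] |-19|<=|24| out[11]=576 → r--
[0,10] |-19|>|17| out[10]=361 → l++
[1,10] |-15|<=|17| out[9]=289 → r--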